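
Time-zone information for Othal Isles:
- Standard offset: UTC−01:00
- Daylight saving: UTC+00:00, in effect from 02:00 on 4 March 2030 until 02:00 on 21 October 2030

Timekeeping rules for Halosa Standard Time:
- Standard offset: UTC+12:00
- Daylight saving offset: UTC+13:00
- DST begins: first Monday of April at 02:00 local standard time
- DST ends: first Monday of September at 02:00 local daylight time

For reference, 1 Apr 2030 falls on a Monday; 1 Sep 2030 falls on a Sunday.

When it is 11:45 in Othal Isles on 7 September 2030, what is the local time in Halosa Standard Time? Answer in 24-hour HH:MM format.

23:45

7 September 2030 falls between 4 March and 21 October, so daylight saving is in effect and Othal Isles is at UTC+00:00.
11:45 Othal Isles − 0h = 11:45 UTC.
1 April 2030 is a Monday, so the first Monday is April 1.
1 September 2030 is a Sunday, so the first Monday is September 2.
At the standard offset (UTC+12:00), 11:45 UTC + 12h = 23:45 Halosa Standard Time standard time.
The standard-time date in Halosa Standard Time, 7 September 2030, is outside the daylight-saving period (1 April – 2 September), so Halosa Standard Time is on standard time, UTC+12:00.
11:45 UTC + 12h = 23:45 Halosa Standard Time.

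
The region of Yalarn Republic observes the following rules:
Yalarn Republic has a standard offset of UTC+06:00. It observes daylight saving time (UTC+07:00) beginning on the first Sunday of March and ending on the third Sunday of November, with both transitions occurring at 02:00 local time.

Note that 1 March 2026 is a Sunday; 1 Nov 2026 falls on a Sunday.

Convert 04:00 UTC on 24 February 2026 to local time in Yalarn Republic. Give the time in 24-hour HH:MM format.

10:00

1 March 2026 is a Sunday, so the first Sunday is March 1.
1 November 2026 is a Sunday, so the first Sunday is November 1 and the third is November 15.
At the standard offset (UTC+06:00), 04:00 UTC + 6h = 10:00 Yalarn Republic standard time.
The standard-time date in Yalarn Republic, 24 February 2026, is outside the daylight-saving period (1 March – 15 November), so Yalarn Republic is on standard time, UTC+06:00.
04:00 UTC + 6h = 10:00 local.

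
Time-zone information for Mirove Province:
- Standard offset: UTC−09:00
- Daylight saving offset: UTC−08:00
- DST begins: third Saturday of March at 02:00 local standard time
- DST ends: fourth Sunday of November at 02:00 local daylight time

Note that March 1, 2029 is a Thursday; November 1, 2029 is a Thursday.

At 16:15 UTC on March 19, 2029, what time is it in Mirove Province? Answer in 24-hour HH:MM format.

1 March 2029 is a Thursday, so the first Saturday is March 3 and the third is March 17.
1 November 2029 is a Thursday, so the first Sunday is November 4 and the fourth is November 25.
At the standard offset (UTC−09:00), 16:15 UTC − 9h = 07:15 Mirove Province standard time.
Daylight saving runs 17 March – 25 November; the standard-time date in Mirove Province, March 19, 2029, is inside that window, so Mirove Province is at UTC−08:00.
16:15 UTC − 8h = 08:15 local.

08:15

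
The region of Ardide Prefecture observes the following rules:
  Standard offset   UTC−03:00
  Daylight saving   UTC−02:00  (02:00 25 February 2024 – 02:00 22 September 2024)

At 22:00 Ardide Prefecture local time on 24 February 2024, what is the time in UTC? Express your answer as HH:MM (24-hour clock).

01:00

24 February 2024 is outside the daylight-saving period (25 February – 22 September), so Ardide Prefecture is on standard time, UTC−03:00.
22:00 local + 3h = 01:00 UTC (rolling into the next day, 25 February 2024).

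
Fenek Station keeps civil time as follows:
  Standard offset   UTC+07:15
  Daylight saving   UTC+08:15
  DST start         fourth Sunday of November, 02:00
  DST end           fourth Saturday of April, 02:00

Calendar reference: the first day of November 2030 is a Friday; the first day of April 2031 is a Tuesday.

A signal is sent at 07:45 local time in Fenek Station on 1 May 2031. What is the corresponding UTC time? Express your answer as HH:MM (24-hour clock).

1 November 2030 is a Friday, so the first Sunday is November 3 and the fourth is November 24.
1 April 2031 is a Tuesday, so the first Saturday is April 5 and the fourth is April 26.
1 May 2031 is outside the daylight-saving period (24 November 2030 – 26 April 2031), so Fenek Station is on standard time, UTC+07:15.
07:45 local − 7h15m = 00:30 UTC.

00:30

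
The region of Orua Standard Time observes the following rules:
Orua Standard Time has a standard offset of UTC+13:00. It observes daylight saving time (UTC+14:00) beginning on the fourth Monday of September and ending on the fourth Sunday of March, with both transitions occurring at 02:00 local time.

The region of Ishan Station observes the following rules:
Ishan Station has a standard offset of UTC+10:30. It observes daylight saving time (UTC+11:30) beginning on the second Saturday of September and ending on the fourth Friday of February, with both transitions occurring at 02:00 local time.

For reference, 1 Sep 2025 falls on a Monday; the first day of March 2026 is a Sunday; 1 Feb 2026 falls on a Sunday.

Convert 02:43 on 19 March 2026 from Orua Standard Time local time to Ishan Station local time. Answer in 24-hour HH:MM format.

1 September 2025 is a Monday, so the first Monday is September 1 and the fourth is September 22.
1 March 2026 is a Sunday, so the first Sunday is March 1 and the fourth is March 22.
19 March 2026 falls between 22 September 2025 and 22 March 2026, so daylight saving is in effect and Orua Standard Time is at UTC+14:00.
02:43 Orua Standard Time − 14h = 12:43 UTC (rolling into the previous day, 18 March 2026).
1 September 2025 is a Monday, so the first Saturday is September 6 and the second is September 13.
1 February 2026 is a Sunday, so the first Friday is February 6 and the fourth is February 27.
At the standard offset (UTC+10:30), 12:43 UTC + 10h30m = 23:13 Ishan Station standard time.
The standard-time date in Ishan Station, 18 March 2026, is outside the daylight-saving period (13 September 2025 – 27 February 2026), so Ishan Station is on standard time, UTC+10:30.
12:43 UTC + 10h30m = 23:13 Ishan Station.

23:13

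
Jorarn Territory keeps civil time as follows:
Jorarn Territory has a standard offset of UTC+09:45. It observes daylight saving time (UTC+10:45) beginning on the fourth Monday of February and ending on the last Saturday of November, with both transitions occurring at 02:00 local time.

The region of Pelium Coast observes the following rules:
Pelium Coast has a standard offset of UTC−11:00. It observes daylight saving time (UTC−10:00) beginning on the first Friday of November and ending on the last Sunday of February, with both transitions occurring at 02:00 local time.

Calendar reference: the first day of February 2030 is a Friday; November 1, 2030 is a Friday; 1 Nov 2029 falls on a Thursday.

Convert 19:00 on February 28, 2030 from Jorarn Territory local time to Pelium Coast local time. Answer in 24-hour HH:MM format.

1 February 2030 is a Friday, so the first Monday is February 4 and the fourth is February 25.
1 November 2030 is a Friday, so Saturdays fall on 2, 9, 16, 23, 30; the last is November 30.
February 28, 2030 lies within the daylight-saving period (25 February – 30 November), so Jorarn Territory is on daylight time, UTC+10:45.
19:00 Jorarn Territory − 10h45m = 08:15 UTC.
1 November 2029 is a Thursday, so the first Friday is November 2.
1 February 2030 is a Friday, so Sundays fall on 3, 10, 17, 24; the last is February 24.
At the standard offset (UTC−11:00), 08:15 UTC − 11h = 21:15 Pelium Coast standard time (rolling into the previous day, 27 February 2030).
Daylight saving runs 2 November 2029 – 24 February 2030; the standard-time date in Pelium Coast, February 27, 2030, is outside that window, so Pelium Coast is on standard time at UTC−11:00.
08:15 UTC − 11h = 21:15 Pelium Coast (rolling into the previous day, 27 February 2030).

21:15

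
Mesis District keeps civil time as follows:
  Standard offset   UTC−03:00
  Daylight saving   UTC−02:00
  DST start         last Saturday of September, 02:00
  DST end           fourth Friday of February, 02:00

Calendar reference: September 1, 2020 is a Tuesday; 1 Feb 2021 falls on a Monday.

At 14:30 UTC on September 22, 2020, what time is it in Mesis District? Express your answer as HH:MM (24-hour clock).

1 September 2020 is a Tuesday, so Saturdays fall on 5, 12, 19, 26; the last is September 26.
1 February 2021 is a Monday, so the first Friday is February 5 and the fourth is February 26.
At the standard offset (UTC−03:00), 14:30 UTC − 3h = 11:30 Mesis District standard time.
The standard-time date in Mesis District, September 22, 2020, is outside the daylight-saving period (26 September 2020 – 26 February 2021), so Mesis District is on standard time, UTC−03:00.
14:30 UTC − 3h = 11:30 local.

11:30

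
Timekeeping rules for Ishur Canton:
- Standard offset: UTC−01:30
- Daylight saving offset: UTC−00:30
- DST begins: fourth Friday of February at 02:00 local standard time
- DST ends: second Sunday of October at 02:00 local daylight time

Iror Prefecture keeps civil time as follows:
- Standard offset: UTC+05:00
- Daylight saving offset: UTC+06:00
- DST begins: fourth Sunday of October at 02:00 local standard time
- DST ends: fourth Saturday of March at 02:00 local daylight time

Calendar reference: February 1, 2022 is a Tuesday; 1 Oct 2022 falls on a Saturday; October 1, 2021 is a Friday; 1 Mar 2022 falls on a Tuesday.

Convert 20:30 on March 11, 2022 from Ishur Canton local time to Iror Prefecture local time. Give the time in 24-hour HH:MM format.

1 February 2022 is a Tuesday, so the first Friday is February 4 and the fourth is February 25.
1 October 2022 is a Saturday, so the first Sunday is October 2 and the second is October 9.
Daylight saving runs 25 February – 9 October; March 11, 2022 is inside that window, so Ishur Canton is at UTC−00:30.
20:30 Ishur Canton + 0h30m = 21:00 UTC.
1 October 2021 is a Friday, so the first Sunday is October 3 and the fourth is October 24.
1 March 2022 is a Tuesday, so the first Saturday is March 5 and the fourth is March 26.
At the standard offset (UTC+05:00), 21:00 UTC + 5h = 02:00 Iror Prefecture standard time (rolling into the next day, 12 March 2022).
The standard-time date in Iror Prefecture, March 12, 2022, falls between 24 October 2021 and 26 March 2022, so daylight saving is in effect and Iror Prefecture is at UTC+06:00.
21:00 UTC + 6h = 03:00 Iror Prefecture (rolling into the next day, 12 March 2022).

03:00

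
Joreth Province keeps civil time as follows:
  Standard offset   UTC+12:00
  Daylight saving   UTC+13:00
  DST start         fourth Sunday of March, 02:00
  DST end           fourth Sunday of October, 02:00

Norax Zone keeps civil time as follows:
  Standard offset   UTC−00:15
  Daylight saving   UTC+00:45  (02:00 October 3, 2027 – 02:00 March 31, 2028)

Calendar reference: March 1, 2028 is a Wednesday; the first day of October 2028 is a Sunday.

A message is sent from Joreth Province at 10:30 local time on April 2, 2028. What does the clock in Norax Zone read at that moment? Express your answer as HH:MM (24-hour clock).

21:15

1 March 2028 is a Wednesday, so the first Sunday is March 5 and the fourth is March 26.
1 October 2028 is a Sunday, so the first Sunday is October 1 and the fourth is October 22.
Daylight saving runs 26 March – 22 October; April 2, 2028 is inside that window, so Joreth Province is at UTC+13:00.
10:30 Joreth Province − 13h = 21:30 UTC (rolling into the previous day, 1 April 2028).
At the standard offset (UTC−00:15), 21:30 UTC − 0h15m = 21:15 Norax Zone standard time.
The standard-time date in Norax Zone, April 1, 2028, is outside the daylight-saving period (3 October 2027 – 31 March 2028), so Norax Zone is on standard time, UTC−00:15.
21:30 UTC − 0h15m = 21:15 Norax Zone.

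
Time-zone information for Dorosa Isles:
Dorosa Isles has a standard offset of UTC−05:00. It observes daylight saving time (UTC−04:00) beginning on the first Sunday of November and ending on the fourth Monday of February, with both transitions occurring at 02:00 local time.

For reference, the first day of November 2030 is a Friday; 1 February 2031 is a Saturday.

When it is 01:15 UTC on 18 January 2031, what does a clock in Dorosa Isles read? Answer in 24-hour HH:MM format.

1 November 2030 is a Friday, so the first Sunday is November 3.
1 February 2031 is a Saturday, so the first Monday is February 3 and the fourth is February 24.
At the standard offset (UTC−05:00), 01:15 UTC − 5h = 20:15 Dorosa Isles standard time (rolling into the previous day, 17 January 2031).
The standard-time date in Dorosa Isles, 17 January 2031, lies within the daylight-saving period (3 November 2030 – 24 February 2031), so Dorosa Isles is on daylight time, UTC−04:00.
01:15 UTC − 4h = 21:15 local (rolling into the previous day, 17 January 2031).

21:15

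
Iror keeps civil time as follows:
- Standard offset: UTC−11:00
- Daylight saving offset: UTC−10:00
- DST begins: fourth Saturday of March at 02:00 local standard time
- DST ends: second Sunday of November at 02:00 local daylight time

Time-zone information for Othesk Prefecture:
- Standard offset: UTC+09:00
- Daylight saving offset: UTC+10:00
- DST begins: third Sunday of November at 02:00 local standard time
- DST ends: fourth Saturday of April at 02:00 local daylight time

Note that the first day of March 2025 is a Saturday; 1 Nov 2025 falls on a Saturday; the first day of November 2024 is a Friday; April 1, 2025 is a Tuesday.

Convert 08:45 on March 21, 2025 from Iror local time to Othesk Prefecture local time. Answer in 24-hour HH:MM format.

05:45

1 March 2025 is a Saturday, so the first Saturday is March 1 and the fourth is March 22.
1 November 2025 is a Saturday, so the first Sunday is November 2 and the second is November 9.
March 21, 2025 does not fall between 22 March and 9 November, so daylight saving is not in effect and Iror is at UTC−11:00.
08:45 Iror + 11h = 19:45 UTC.
1 November 2024 is a Friday, so the first Sunday is November 3 and the third is November 17.
1 April 2025 is a Tuesday, so the first Saturday is April 5 and the fourth is April 26.
At the standard offset (UTC+09:00), 19:45 UTC + 9h = 04:45 Othesk Prefecture standard time (rolling into the next day, 22 March 2025).
The standard-time date in Othesk Prefecture, March 22, 2025, lies within the daylight-saving period (17 November 2024 – 26 April 2025), so Othesk Prefecture is on daylight time, UTC+10:00.
19:45 UTC + 10h = 05:45 Othesk Prefecture (rolling into the next day, 22 March 2025).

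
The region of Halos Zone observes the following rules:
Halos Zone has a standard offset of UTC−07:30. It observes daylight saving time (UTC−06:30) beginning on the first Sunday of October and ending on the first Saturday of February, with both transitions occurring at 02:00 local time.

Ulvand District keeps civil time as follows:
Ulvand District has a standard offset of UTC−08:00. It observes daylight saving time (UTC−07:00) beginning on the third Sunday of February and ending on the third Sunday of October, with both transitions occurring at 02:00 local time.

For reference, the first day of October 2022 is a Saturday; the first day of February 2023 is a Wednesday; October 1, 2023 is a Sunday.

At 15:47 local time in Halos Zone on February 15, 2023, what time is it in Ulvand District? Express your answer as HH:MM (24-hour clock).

15:17

1 October 2022 is a Saturday, so the first Sunday is October 2.
1 February 2023 is a Wednesday, so the first Saturday is February 4.
February 15, 2023 is outside the daylight-saving period (2 October 2022 – 4 February 2023), so Halos Zone is on standard time, UTC−07:30.
15:47 Halos Zone + 7h30m = 23:17 UTC.
1 February 2023 is a Wednesday, so the first Sunday is February 5 and the third is February 19.
1 October 2023 is a Sunday, so the first Sunday is October 1 and the third is October 15.
At the standard offset (UTC−08:00), 23:17 UTC − 8h = 15:17 Ulvand District standard time.
Daylight saving runs 19 February – 15 October; the standard-time date in Ulvand District, February 15, 2023, is outside that window, so Ulvand District is on standard time at UTC−08:00.
23:17 UTC − 8h = 15:17 Ulvand District.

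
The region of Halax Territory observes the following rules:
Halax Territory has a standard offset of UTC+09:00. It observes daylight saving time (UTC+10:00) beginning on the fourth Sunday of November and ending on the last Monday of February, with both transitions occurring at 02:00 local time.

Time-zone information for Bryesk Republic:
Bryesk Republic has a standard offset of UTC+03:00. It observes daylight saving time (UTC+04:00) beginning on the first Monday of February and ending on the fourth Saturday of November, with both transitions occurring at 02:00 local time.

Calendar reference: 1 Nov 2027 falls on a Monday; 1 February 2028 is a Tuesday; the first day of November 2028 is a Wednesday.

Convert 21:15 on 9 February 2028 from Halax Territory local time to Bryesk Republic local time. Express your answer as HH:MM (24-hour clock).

1 November 2027 is a Monday, so the first Sunday is November 7 and the fourth is November 28.
1 February 2028 is a Tuesday, so Mondays fall on 7, 14, 21, 28; the last is February 28.
9 February 2028 falls between 28 November 2027 and 28 February 2028, so daylight saving is in effect and Halax Territory is at UTC+10:00.
21:15 Halax Territory − 10h = 11:15 UTC.
1 February 2028 is a Tuesday, so the first Monday is February 7.
1 November 2028 is a Wednesday, so the first Saturday is November 4 and the fourth is November 25.
At the standard offset (UTC+03:00), 11:15 UTC + 3h = 14:15 Bryesk Republic standard time.
The standard-time date in Bryesk Republic, 9 February 2028, falls between 7 February and 25 November, so daylight saving is in effect and Bryesk Republic is at UTC+04:00.
11:15 UTC + 4h = 15:15 Bryesk Republic.

15:15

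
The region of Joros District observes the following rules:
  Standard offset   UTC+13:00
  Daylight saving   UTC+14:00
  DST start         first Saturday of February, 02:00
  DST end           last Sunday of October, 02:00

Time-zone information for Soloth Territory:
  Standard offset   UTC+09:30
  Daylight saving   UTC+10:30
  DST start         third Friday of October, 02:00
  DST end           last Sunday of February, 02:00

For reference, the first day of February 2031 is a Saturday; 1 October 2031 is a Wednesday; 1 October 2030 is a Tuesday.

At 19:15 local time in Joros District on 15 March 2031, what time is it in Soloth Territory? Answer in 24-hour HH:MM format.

14:45

1 February 2031 is a Saturday, so the first Saturday is February 1.
1 October 2031 is a Wednesday, so Sundays fall on 5, 12, 19, 26; the last is October 26.
15 March 2031 falls between 1 February and 26 October, so daylight saving is in effect and Joros District is at UTC+14:00.
19:15 Joros District − 14h = 05:15 UTC.
1 October 2030 is a Tuesday, so the first Friday is October 4 and the third is October 18.
1 February 2031 is a Saturday, so Sundays fall on 2, 9, 16, 23; the last is February 23.
At the standard offset (UTC+09:30), 05:15 UTC + 9h30m = 14:45 Soloth Territory standard time.
The standard-time date in Soloth Territory, 15 March 2031, is outside the daylight-saving period (18 October 2030 – 23 February 2031), so Soloth Territory is on standard time, UTC+09:30.
05:15 UTC + 9h30m = 14:45 Soloth Territory.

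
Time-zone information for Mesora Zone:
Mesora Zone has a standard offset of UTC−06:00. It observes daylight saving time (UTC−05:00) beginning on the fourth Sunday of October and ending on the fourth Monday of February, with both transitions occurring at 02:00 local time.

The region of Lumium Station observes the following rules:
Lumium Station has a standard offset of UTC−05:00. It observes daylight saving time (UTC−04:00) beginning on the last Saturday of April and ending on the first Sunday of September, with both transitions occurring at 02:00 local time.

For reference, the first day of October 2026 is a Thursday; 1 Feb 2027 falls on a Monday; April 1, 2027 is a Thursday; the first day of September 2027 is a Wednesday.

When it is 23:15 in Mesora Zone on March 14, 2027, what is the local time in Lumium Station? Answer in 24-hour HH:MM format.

00:15

1 October 2026 is a Thursday, so the first Sunday is October 4 and the fourth is October 25.
1 February 2027 is a Monday, so the first Monday is February 1 and the fourth is February 22.
March 14, 2027 does not fall between 25 October 2026 and 22 February 2027, so daylight saving is not in effect and Mesora Zone is at UTC−06:00.
23:15 Mesora Zone + 6h = 05:15 UTC (rolling into the next day, 15 March 2027).
1 April 2027 is a Thursday, so Saturdays fall on 3, 10, 17, 24; the last is April 24.
1 September 2027 is a Wednesday, so the first Sunday is September 5.
At the standard offset (UTC−05:00), 05:15 UTC − 5h = 00:15 Lumium Station standard time.
The standard-time date in Lumium Station, March 15, 2027, is outside the daylight-saving period (24 April – 5 September), so Lumium Station is on standard time, UTC−05:00.
05:15 UTC − 5h = 00:15 Lumium Station.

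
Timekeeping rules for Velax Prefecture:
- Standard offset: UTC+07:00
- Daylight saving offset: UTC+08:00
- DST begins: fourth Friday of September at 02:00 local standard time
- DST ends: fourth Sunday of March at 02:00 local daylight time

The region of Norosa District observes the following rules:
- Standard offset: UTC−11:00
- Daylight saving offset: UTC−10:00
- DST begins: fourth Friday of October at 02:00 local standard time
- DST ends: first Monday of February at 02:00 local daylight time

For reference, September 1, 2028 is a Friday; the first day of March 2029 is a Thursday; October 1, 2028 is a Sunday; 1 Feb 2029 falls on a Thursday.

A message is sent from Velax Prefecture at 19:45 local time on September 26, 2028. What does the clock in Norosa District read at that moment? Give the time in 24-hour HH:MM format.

00:45

1 September 2028 is a Friday, so the first Friday is September 1 and the fourth is September 22.
1 March 2029 is a Thursday, so the first Sunday is March 4 and the fourth is March 25.
Daylight saving runs 22 September 2028 – 25 March 2029; September 26, 2028 is inside that window, so Velax Prefecture is at UTC+08:00.
19:45 Velax Prefecture − 8h = 11:45 UTC.
1 October 2028 is a Sunday, so the first Friday is October 6 and the fourth is October 27.
1 February 2029 is a Thursday, so the first Monday is February 5.
At the standard offset (UTC−11:00), 11:45 UTC − 11h = 00:45 Norosa District standard time.
Daylight saving runs 27 October 2028 – 5 February 2029; the standard-time date in Norosa District, September 26, 2028, is outside that window, so Norosa District is on standard time at UTC−11:00.
11:45 UTC − 11h = 00:45 Norosa District.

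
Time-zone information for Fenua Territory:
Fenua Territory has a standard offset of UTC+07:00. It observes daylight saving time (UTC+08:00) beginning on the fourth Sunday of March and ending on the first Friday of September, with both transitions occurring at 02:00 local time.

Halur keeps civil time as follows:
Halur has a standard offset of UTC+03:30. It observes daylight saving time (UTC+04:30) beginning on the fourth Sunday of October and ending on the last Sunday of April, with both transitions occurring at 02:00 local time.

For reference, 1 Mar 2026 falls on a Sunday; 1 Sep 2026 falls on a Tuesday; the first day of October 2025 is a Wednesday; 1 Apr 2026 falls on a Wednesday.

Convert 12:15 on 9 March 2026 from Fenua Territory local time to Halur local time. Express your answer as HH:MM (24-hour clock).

09:45

1 March 2026 is a Sunday, so the first Sunday is March 1 and the fourth is March 22.
1 September 2026 is a Tuesday, so the first Friday is September 4.
Daylight saving runs 22 March – 4 September; 9 March 2026 is outside that window, so Fenua Territory is on standard time at UTC+07:00.
12:15 Fenua Territory − 7h = 05:15 UTC.
1 October 2025 is a Wednesday, so the first Sunday is October 5 and the fourth is October 26.
1 April 2026 is a Wednesday, so Sundays fall on 5, 12, 19, 26; the last is April 26.
At the standard offset (UTC+03:30), 05:15 UTC + 3h30m = 08:45 Halur standard time.
The standard-time date in Halur, 9 March 2026, lies within the daylight-saving period (26 October 2025 – 26 April 2026), so Halur is on daylight time, UTC+04:30.
05:15 UTC + 4h30m = 09:45 Halur.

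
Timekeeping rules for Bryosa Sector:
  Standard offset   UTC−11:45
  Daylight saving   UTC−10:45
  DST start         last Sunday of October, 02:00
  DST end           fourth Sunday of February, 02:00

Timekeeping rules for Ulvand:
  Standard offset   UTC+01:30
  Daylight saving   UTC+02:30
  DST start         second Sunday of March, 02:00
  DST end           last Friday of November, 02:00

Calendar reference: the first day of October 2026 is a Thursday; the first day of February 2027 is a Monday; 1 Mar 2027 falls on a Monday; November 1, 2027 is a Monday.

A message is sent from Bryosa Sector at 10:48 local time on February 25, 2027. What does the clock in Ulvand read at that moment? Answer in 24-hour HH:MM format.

23:03

1 October 2026 is a Thursday, so Sundays fall on 4, 11, 18, 25; the last is October 25.
1 February 2027 is a Monday, so the first Sunday is February 7 and the fourth is February 28.
February 25, 2027 falls between 25 October 2026 and 28 February 2027, so daylight saving is in effect and Bryosa Sector is at UTC−10:45.
10:48 Bryosa Sector + 10h45m = 21:33 UTC.
1 March 2027 is a Monday, so the first Sunday is March 7 and the second is March 14.
1 November 2027 is a Monday, so Fridays fall on 5, 12, 19, 26; the last is November 26.
At the standard offset (UTC+01:30), 21:33 UTC + 1h30m = 23:03 Ulvand standard time.
Daylight saving runs 14 March – 26 November; the standard-time date in Ulvand, February 25, 2027, is outside that window, so Ulvand is on standard time at UTC+01:30.
21:33 UTC + 1h30m = 23:03 Ulvand.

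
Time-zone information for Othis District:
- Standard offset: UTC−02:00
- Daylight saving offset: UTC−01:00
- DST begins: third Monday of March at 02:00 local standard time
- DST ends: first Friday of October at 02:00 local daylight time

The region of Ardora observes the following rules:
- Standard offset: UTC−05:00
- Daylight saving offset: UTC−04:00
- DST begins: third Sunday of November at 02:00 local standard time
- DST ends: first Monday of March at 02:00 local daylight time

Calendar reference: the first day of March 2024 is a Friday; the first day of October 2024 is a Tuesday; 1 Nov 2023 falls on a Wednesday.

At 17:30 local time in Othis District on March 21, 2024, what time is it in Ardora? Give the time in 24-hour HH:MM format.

1 March 2024 is a Friday, so the first Monday is March 4 and the third is March 18.
1 October 2024 is a Tuesday, so the first Friday is October 4.
March 21, 2024 lies within the daylight-saving period (18 March – 4 October), so Othis District is on daylight time, UTC−01:00.
17:30 Othis District + 1h = 18:30 UTC.
1 November 2023 is a Wednesday, so the first Sunday is November 5 and the third is November 19.
1 March 2024 is a Friday, so the first Monday is March 4.
At the standard offset (UTC−05:00), 18:30 UTC − 5h = 13:30 Ardora standard time.
The standard-time date in Ardora, March 21, 2024, does not fall between 19 November 2023 and 4 March 2024, so daylight saving is not in effect and Ardora is at UTC−05:00.
18:30 UTC − 5h = 13:30 Ardora.

13:30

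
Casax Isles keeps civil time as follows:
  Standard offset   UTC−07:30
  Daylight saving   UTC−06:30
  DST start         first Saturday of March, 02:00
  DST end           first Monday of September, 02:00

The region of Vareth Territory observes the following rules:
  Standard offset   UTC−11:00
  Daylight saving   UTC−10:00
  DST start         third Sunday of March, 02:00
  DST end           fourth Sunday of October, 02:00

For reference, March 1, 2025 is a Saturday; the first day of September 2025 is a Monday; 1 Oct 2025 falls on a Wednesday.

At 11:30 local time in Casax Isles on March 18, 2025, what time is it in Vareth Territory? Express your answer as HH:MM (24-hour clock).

08:00

1 March 2025 is a Saturday, so the first Saturday is March 1.
1 September 2025 is a Monday, so the first Monday is September 1.
March 18, 2025 falls between 1 March and 1 September, so daylight saving is in effect and Casax Isles is at UTC−06:30.
11:30 Casax Isles + 6h30m = 18:00 UTC.
1 March 2025 is a Saturday, so the first Sunday is March 2 and the third is March 16.
1 October 2025 is a Wednesday, so the first Sunday is October 5 and the fourth is October 26.
At the standard offset (UTC−11:00), 18:00 UTC − 11h = 07:00 Vareth Territory standard time.
Daylight saving runs 16 March – 26 October; the standard-time date in Vareth Territory, March 18, 2025, is inside that window, so Vareth Territory is at UTC−10:00.
18:00 UTC − 10h = 08:00 Vareth Territory.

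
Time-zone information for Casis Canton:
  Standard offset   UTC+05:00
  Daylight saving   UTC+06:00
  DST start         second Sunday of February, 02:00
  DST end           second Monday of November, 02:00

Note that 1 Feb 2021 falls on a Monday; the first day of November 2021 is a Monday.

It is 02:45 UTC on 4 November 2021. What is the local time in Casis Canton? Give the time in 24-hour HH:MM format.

1 February 2021 is a Monday, so the first Sunday is February 7 and the second is February 14.
1 November 2021 is a Monday, so the first Monday is November 1 and the second is November 8.
At the standard offset (UTC+05:00), 02:45 UTC + 5h = 07:45 Casis Canton standard time.
The standard-time date in Casis Canton, 4 November 2021, lies within the daylight-saving period (14 February – 8 November), so Casis Canton is on daylight time, UTC+06:00.
02:45 UTC + 6h = 08:45 local.

08:45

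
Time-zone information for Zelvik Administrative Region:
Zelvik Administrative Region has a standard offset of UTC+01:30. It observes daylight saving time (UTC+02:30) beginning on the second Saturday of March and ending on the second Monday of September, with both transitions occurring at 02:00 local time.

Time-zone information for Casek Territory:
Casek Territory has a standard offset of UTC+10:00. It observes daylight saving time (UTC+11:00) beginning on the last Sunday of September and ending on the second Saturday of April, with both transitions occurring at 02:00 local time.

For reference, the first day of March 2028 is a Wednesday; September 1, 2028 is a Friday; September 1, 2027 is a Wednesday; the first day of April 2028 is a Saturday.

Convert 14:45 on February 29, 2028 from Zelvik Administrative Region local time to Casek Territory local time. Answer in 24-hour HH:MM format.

1 March 2028 is a Wednesday, so the first Saturday is March 4 and the second is March 11.
1 September 2028 is a Friday, so the first Monday is September 4 and the second is September 11.
February 29, 2028 is outside the daylight-saving period (11 March – 11 September), so Zelvik Administrative Region is on standard time, UTC+01:30.
14:45 Zelvik Administrative Region − 1h30m = 13:15 UTC.
1 September 2027 is a Wednesday, so Sundays fall on 5, 12, 19, 26; the last is September 26.
1 April 2028 is a Saturday, so the first Saturday is April 1 and the second is April 8.
At the standard offset (UTC+10:00), 13:15 UTC + 10h = 23:15 Casek Territory standard time.
The standard-time date in Casek Territory, February 29, 2028, lies within the daylight-saving period (26 September 2027 – 8 April 2028), so Casek Territory is on daylight time, UTC+11:00.
13:15 UTC + 11h = 00:15 Casek Territory (rolling into the next day, 1 March 2028).

00:15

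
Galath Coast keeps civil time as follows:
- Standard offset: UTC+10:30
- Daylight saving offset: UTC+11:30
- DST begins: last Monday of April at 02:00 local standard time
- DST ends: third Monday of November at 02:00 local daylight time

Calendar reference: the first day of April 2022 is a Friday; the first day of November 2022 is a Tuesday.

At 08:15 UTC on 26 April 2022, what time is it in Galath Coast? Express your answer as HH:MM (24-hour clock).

1 April 2022 is a Friday, so Mondays fall on 4, 11, 18, 25; the last is April 25.
1 November 2022 is a Tuesday, so the first Monday is November 7 and the third is November 21.
At the standard offset (UTC+10:30), 08:15 UTC + 10h30m = 18:45 Galath Coast standard time.
The standard-time date in Galath Coast, 26 April 2022, falls between 25 April and 21 November, so daylight saving is in effect and Galath Coast is at UTC+11:30.
08:15 UTC + 11h30m = 19:45 local.

19:45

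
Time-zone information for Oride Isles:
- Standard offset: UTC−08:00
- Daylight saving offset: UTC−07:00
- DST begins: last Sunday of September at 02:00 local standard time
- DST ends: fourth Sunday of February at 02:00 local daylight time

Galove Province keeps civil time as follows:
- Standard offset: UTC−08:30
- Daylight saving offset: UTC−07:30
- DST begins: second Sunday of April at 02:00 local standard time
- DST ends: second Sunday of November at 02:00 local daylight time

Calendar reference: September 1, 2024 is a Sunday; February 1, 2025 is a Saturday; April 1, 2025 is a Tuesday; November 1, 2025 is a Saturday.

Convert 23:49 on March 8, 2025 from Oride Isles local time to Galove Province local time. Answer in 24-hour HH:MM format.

1 September 2024 is a Sunday, so Sundays fall on 1, 8, 15, 22, 29; the last is September 29.
1 February 2025 is a Saturday, so the first Sunday is February 2 and the fourth is February 23.
Daylight saving runs 29 September 2024 – 23 February 2025; March 8, 2025 is outside that window, so Oride Isles is on standard time at UTC−08:00.
23:49 Oride Isles + 8h = 07:49 UTC (rolling into the next day, 9 March 2025).
1 April 2025 is a Tuesday, so the first Sunday is April 6 and the second is April 13.
1 November 2025 is a Saturday, so the first Sunday is November 2 and the second is November 9.
At the standard offset (UTC−08:30), 07:49 UTC − 8h30m = 23:19 Galove Province standard time (rolling into the previous day, 8 March 2025).
The standard-time date in Galove Province, March 8, 2025, is outside the daylight-saving period (13 April – 9 November), so Galove Province is on standard time, UTC−08:30.
07:49 UTC − 8h30m = 23:19 Galove Province (rolling into the previous day, 8 March 2025).

23:19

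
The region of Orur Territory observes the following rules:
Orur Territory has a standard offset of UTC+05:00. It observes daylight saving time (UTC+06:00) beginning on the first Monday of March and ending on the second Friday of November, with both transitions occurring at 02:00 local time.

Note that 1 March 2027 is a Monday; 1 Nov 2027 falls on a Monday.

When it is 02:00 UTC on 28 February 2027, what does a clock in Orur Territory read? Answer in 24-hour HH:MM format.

07:00

1 March 2027 is a Monday, so the first Monday is March 1.
1 November 2027 is a Monday, so the first Friday is November 5 and the second is November 12.
At the standard offset (UTC+05:00), 02:00 UTC + 5h = 07:00 Orur Territory standard time.
Daylight saving runs 1 March – 12 November; the standard-time date in Orur Territory, 28 February 2027, is outside that window, so Orur Territory is on standard time at UTC+05:00.
02:00 UTC + 5h = 07:00 local.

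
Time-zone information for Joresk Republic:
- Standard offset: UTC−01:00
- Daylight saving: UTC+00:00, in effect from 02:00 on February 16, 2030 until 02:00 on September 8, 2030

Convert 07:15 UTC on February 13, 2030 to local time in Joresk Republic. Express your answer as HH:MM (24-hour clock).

06:15

At the standard offset (UTC−01:00), 07:15 UTC − 1h = 06:15 Joresk Republic standard time.
Daylight saving runs 16 February – 8 September; the standard-time date in Joresk Republic, February 13, 2030, is outside that window, so Joresk Republic is on standard time at UTC−01:00.
07:15 UTC − 1h = 06:15 local.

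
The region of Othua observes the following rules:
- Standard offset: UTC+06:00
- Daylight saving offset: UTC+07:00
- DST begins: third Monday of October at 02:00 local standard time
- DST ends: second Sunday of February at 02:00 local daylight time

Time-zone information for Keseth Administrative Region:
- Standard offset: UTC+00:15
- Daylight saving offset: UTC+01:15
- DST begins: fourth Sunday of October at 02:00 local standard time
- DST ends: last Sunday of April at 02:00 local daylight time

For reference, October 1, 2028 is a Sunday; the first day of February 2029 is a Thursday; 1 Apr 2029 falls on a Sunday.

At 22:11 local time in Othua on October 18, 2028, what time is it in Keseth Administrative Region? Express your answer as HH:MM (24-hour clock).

1 October 2028 is a Sunday, so the first Monday is October 2 and the third is October 16.
1 February 2029 is a Thursday, so the first Sunday is February 4 and the second is February 11.
October 18, 2028 falls between 16 October 2028 and 11 February 2029, so daylight saving is in effect and Othua is at UTC+07:00.
22:11 Othua − 7h = 15:11 UTC.
1 October 2028 is a Sunday, so the first Sunday is October 1 and the fourth is October 22.
1 April 2029 is a Sunday, so Sundays fall on 1, 8, 15, 22, 29; the last is April 29.
At the standard offset (UTC+00:15), 15:11 UTC + 0h15m = 15:26 Keseth Administrative Region standard time.
The standard-time date in Keseth Administrative Region, October 18, 2028, is outside the daylight-saving period (22 October 2028 – 29 April 2029), so Keseth Administrative Region is on standard time, UTC+00:15.
15:11 UTC + 0h15m = 15:26 Keseth Administrative Region.

15:26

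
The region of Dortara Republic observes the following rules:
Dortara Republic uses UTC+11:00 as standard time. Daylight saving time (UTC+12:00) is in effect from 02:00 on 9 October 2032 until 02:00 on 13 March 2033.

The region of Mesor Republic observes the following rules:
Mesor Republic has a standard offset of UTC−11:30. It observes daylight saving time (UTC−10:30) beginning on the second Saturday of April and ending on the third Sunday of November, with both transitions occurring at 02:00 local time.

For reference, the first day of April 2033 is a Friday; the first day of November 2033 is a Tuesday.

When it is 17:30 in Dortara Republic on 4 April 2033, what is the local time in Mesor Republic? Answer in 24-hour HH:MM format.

4 April 2033 is outside the daylight-saving period (9 October 2032 – 13 March 2033), so Dortara Republic is on standard time, UTC+11:00.
17:30 Dortara Republic − 11h = 06:30 UTC.
1 April 2033 is a Friday, so the first Saturday is April 2 and the second is April 9.
1 November 2033 is a Tuesday, so the first Sunday is November 6 and the third is November 20.
At the standard offset (UTC−11:30), 06:30 UTC − 11h30m = 19:00 Mesor Republic standard time (rolling into the previous day, 3 April 2033).
The standard-time date in Mesor Republic, 3 April 2033, does not fall between 9 April and 20 November, so daylight saving is not in effect and Mesor Republic is at UTC−11:30.
06:30 UTC − 11h30m = 19:00 Mesor Republic (rolling into the previous day, 3 April 2033).

19:00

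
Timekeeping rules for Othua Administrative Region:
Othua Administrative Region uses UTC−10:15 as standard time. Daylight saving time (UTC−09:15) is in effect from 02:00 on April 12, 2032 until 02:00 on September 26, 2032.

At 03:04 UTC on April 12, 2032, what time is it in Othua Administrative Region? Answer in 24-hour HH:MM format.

At the standard offset (UTC−10:15), 03:04 UTC − 10h15m = 16:49 Othua Administrative Region standard time (rolling into the previous day, 11 April 2032).
The standard-time date in Othua Administrative Region, April 11, 2032, does not fall between 12 April and 26 September, so daylight saving is not in effect and Othua Administrative Region is at UTC−10:15.
03:04 UTC − 10h15m = 16:49 local (rolling into the previous day, 11 April 2032).

16:49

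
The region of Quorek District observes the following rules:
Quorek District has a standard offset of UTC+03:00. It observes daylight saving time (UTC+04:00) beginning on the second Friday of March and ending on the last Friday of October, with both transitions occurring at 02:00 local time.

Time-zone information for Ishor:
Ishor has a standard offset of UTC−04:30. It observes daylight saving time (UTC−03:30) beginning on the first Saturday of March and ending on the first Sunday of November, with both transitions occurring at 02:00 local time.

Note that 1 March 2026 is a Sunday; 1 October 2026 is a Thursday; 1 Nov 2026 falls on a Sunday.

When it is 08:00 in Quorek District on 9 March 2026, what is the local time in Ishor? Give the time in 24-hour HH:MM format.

01:30

1 March 2026 is a Sunday, so the first Friday is March 6 and the second is March 13.
1 October 2026 is a Thursday, so Fridays fall on 2, 9, 16, 23, 30; the last is October 30.
Daylight saving runs 13 March – 30 October; 9 March 2026 is outside that window, so Quorek District is on standard time at UTC+03:00.
08:00 Quorek District − 3h = 05:00 UTC.
1 March 2026 is a Sunday, so the first Saturday is March 7.
1 November 2026 is a Sunday, so the first Sunday is November 1.
At the standard offset (UTC−04:30), 05:00 UTC − 4h30m = 00:30 Ishor standard time.
Daylight saving runs 7 March – 1 November; the standard-time date in Ishor, 9 March 2026, is inside that window, so Ishor is at UTC−03:30.
05:00 UTC − 3h30m = 01:30 Ishor.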